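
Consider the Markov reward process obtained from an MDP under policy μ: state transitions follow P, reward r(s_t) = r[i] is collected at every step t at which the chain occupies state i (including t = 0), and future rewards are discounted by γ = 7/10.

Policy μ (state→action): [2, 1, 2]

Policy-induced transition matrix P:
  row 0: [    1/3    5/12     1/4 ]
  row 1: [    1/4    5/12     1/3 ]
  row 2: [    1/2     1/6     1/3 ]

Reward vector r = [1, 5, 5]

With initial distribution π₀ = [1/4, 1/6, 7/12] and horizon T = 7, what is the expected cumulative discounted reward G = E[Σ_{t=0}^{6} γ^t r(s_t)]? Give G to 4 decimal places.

G = 11.1817

t=0: π = [0.2500, 0.1667, 0.5833], E[r] = 4.0000, γ^t·E[r] = 4.000000, running G = 4.000000
t=1: π = [0.4167, 0.2708, 0.3125], E[r] = 3.3333, γ^t·E[r] = 2.333333, running G = 6.333333
t=2: π = [0.3628, 0.3385, 0.2986], E[r] = 3.5486, γ^t·E[r] = 1.738819, running G = 8.072153
t=3: π = [0.3549, 0.3420, 0.3031], E[r] = 3.5804, γ^t·E[r] = 1.228091, running G = 9.300244
t=4: π = [0.3553, 0.3409, 0.3038], E[r] = 3.5786, γ^t·E[r] = 0.859224, running G = 10.159467
t=5: π = [0.3556, 0.3407, 0.3037], E[r] = 3.5778, γ^t·E[r] = 0.601319, running G = 10.760787
t=6: π = [0.3556, 0.3407, 0.3037], E[r] = 3.5778, γ^t·E[r] = 0.420920, running G = 11.181707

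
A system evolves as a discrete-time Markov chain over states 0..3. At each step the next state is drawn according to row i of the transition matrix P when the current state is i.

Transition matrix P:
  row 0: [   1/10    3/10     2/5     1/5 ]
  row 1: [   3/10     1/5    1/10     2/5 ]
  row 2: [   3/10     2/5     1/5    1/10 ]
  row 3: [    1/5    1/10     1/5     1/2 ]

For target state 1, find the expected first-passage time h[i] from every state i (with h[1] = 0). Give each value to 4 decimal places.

h = [3.5652, 0.0000, 3.1739, 4.6957]

First-step conditioning: h[1] = 0; for i ≠ 1, h[i] = 1 + Σ_k P[i][k]·h[k].
  h[0] = 1 + 1/10·h[0] + 2/5·h[2] + 1/5·h[3]
  h[2] = 1 + 3/10·h[0] + 1/5·h[2] + 1/10·h[3]
  h[3] = 1 + 1/5·h[0] + 1/5·h[2] + 1/2·h[3]
Solving the 3×3 linear system over states ≠ 1 gives exactly h = [82/23, 0, 73/23, 108/23] (h[1] = 0 is the target).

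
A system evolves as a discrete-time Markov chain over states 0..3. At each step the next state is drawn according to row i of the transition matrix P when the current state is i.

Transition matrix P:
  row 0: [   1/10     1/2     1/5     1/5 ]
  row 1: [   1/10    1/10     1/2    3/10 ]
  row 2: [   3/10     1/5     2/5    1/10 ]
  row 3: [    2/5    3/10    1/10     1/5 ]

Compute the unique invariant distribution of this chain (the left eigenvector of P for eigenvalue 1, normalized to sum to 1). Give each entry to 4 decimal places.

Balance equations π_j = Σ_i π_i·P[i][j]:
  π_0 = 1/10·π_0 + 1/10·π_1 + 3/10·π_2 + 2/5·π_3
  π_1 = 1/2·π_0 + 1/10·π_1 + 1/5·π_2 + 3/10·π_3
  π_2 = 1/5·π_0 + 1/2·π_1 + 2/5·π_2 + 1/10·π_3
  normalize: π_0 + π_1 + π_2 + π_3 = 1
Solving the linear system gives exactly π = [268/1203, 313/1203, 389/1203, 233/1203].

π = [0.2228, 0.2602, 0.3234, 0.1937]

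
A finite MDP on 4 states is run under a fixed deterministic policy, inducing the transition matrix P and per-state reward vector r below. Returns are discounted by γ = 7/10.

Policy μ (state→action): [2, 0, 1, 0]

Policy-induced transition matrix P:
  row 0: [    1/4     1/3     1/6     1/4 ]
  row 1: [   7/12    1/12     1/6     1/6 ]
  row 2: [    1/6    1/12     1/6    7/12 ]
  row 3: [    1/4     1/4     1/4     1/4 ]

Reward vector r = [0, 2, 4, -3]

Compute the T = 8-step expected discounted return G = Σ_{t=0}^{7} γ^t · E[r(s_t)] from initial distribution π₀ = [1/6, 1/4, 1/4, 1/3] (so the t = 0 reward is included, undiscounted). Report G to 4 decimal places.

G = 1.0656

t=0: π = [0.1667, 0.2500, 0.2500, 0.3333], E[r] = 0.5000, γ^t·E[r] = 0.500000, running G = 0.500000
t=1: π = [0.3125, 0.1806, 0.1944, 0.3125], E[r] = 0.2014, γ^t·E[r] = 0.140972, running G = 0.640972
t=2: π = [0.2940, 0.2135, 0.1927, 0.2998], E[r] = 0.2986, γ^t·E[r] = 0.146319, running G = 0.787292
t=3: π = [0.3051, 0.2068, 0.1916, 0.2964], E[r] = 0.2908, γ^t·E[r] = 0.099760, running G = 0.887052
t=4: π = [0.3030, 0.2090, 0.1914, 0.2966], E[r] = 0.2936, γ^t·E[r] = 0.070487, running G = 0.957539
t=5: π = [0.3037, 0.2085, 0.1914, 0.2964], E[r] = 0.2935, γ^t·E[r] = 0.049323, running G = 1.006861
t=6: π = [0.3036, 0.2087, 0.1914, 0.2964], E[r] = 0.2935, γ^t·E[r] = 0.034532, running G = 1.041393
t=7: π = [0.3036, 0.2086, 0.1914, 0.2964], E[r] = 0.2935, γ^t·E[r] = 0.024173, running G = 1.065567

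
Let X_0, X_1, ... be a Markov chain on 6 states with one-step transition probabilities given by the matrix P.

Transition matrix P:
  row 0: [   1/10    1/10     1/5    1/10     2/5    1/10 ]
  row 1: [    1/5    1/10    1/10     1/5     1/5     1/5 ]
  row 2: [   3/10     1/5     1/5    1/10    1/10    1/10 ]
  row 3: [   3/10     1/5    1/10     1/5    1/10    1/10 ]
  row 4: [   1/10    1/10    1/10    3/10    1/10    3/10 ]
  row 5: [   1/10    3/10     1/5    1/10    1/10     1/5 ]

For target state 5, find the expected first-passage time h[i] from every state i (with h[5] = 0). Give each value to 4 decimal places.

First-step conditioning: h[5] = 0; for i ≠ 5, h[i] = 1 + Σ_k P[i][k]·h[k].
  h[0] = 1 + 1/10·h[0] + 1/10·h[1] + 1/5·h[2] + 1/10·h[3] + 2/5·h[4]
  h[1] = 1 + 1/5·h[0] + 1/10·h[1] + 1/10·h[2] + 1/5·h[3] + 1/5·h[4]
  h[2] = 1 + 3/10·h[0] + 1/5·h[1] + 1/5·h[2] + 1/10·h[3] + 1/10·h[4]
  h[3] = 1 + 3/10·h[0] + 1/5·h[1] + 1/10·h[2] + 1/5·h[3] + 1/10·h[4]
  h[4] = 1 + 1/10·h[0] + 1/10·h[1] + 1/10·h[2] + 3/10·h[3] + 1/10·h[4]
Solving the 5×5 linear system over states ≠ 5 gives exactly h = [1110/173, 2065/346, 2305/346, 2305/346, 1885/346, 0] (h[5] = 0 is the target).

h = [6.4162, 5.9682, 6.6618, 6.6618, 5.4480, 0.0000]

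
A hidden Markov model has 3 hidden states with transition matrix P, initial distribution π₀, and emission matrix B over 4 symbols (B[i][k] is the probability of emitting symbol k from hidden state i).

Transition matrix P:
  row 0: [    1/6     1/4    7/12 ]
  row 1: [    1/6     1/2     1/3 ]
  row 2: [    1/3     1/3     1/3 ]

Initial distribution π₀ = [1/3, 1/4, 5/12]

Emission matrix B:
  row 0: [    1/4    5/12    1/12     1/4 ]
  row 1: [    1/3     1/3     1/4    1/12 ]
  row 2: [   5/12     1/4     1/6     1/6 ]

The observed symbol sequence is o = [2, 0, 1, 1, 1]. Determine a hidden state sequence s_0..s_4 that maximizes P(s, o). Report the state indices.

path = [1, 1, 1, 1, 1]

t=0: δ = [2.778e-02, 6.250e-02, 6.944e-02]  (obs o_0=2)
t=1: δ = [5.787e-03, 1.042e-02, 9.645e-03]  ψ = [2, 1, 2]  (obs o_1=0)
t=2: δ = [1.340e-03, 1.736e-03, 8.681e-04]  ψ = [2, 1, 1]  (obs o_2=1)
t=3: δ = [1.206e-04, 2.894e-04, 1.954e-04]  ψ = [1, 1, 0]  (obs o_3=1)
t=4: δ = [2.713e-05, 4.823e-05, 2.411e-05]  ψ = [2, 1, 1]  (obs o_4=1)
backtrack: best end state = 1; path = [1, 1, 1, 1, 1]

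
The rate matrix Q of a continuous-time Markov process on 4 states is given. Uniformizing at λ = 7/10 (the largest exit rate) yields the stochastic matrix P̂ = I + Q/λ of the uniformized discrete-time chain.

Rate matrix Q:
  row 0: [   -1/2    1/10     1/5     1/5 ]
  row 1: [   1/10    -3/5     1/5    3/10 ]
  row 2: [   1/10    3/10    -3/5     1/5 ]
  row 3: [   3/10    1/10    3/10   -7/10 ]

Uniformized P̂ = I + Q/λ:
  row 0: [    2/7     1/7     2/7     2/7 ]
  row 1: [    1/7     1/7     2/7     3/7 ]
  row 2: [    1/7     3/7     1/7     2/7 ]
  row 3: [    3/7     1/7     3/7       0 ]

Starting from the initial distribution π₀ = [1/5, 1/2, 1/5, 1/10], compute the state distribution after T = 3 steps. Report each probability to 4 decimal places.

t=0: π = [0.2000, 0.5000, 0.2000, 0.1000]
t=1: π = [0.2000, 0.2000, 0.2714, 0.3286]
t=2: π = [0.2653, 0.2204, 0.2939, 0.2204]
t=3: π = [0.2437, 0.2268, 0.2752, 0.2542]

π = [0.2437, 0.2268, 0.2752, 0.2542]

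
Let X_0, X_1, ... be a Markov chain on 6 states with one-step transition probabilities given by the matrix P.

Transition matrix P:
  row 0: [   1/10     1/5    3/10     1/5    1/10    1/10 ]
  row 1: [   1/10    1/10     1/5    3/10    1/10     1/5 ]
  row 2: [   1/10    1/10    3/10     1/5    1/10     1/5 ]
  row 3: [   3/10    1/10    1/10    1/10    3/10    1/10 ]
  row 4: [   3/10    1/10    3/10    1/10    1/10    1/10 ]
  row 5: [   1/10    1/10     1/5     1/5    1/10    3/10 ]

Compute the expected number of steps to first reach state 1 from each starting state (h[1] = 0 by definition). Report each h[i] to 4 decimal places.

First-step conditioning: h[1] = 0; for i ≠ 1, h[i] = 1 + Σ_k P[i][k]·h[k].
  h[0] = 1 + 1/10·h[0] + 3/10·h[2] + 1/5·h[3] + 1/10·h[4] + 1/10·h[5]
  h[2] = 1 + 1/10·h[0] + 3/10·h[2] + 1/5·h[3] + 1/10·h[4] + 1/5·h[5]
  h[3] = 1 + 3/10·h[0] + 1/10·h[2] + 1/10·h[3] + 3/10·h[4] + 1/10·h[5]
  h[4] = 1 + 3/10·h[0] + 3/10·h[2] + 1/10·h[3] + 1/10·h[4] + 1/10·h[5]
  h[5] = 1 + 1/10·h[0] + 1/5·h[2] + 1/5·h[3] + 1/10·h[4] + 3/10·h[5]
Solving the 5×5 linear system over states ≠ 1 gives exactly h = [504/65, 0, 112/13, 548/65, 110/13, 112/13] (h[1] = 0 is the target).

h = [7.7538, 0.0000, 8.6154, 8.4308, 8.4615, 8.6154]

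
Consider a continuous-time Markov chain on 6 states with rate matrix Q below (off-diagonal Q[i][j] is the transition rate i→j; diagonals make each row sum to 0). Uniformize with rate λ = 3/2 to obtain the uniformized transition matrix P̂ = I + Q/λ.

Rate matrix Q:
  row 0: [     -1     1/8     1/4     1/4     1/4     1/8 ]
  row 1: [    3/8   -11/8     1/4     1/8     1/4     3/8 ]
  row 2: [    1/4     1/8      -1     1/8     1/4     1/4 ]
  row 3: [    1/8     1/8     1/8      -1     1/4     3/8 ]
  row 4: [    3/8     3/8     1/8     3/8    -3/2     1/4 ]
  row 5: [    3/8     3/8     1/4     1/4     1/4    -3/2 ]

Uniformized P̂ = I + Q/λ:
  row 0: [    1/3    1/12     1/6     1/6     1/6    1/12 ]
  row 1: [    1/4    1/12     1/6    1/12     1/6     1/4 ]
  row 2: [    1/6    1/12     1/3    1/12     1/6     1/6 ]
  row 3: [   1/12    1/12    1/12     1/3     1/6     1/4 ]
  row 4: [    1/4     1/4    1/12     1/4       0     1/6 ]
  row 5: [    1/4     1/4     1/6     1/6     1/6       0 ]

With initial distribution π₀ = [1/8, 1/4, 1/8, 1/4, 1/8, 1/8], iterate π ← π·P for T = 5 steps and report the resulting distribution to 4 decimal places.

π = [0.2240, 0.1320, 0.1673, 0.1844, 0.1429, 0.1495]

t=0: π = [0.1250, 0.2500, 0.1250, 0.2500, 0.1250, 0.1250]
t=1: π = [0.2083, 0.1250, 0.1563, 0.1875, 0.1458, 0.1771]
t=2: π = [0.2231, 0.1372, 0.1649, 0.1866, 0.1424, 0.1458]
t=3: π = [0.2237, 0.1314, 0.1667, 0.1845, 0.1429, 0.1508]
t=4: π = [0.2240, 0.1323, 0.1672, 0.1845, 0.1428, 0.1492]
t=5: π = [0.2240, 0.1320, 0.1673, 0.1844, 0.1429, 0.1495]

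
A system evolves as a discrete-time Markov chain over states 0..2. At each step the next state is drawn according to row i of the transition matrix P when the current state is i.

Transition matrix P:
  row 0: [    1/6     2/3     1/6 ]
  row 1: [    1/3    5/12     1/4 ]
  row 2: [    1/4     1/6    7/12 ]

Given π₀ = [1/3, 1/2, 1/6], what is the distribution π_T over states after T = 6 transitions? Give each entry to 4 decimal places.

π = [0.2613, 0.3967, 0.3420]

t=0: π = [0.3333, 0.5000, 0.1667]
t=1: π = [0.2639, 0.4583, 0.2778]
t=2: π = [0.2662, 0.4132, 0.3206]
t=3: π = [0.2622, 0.4031, 0.3347]
t=4: π = [0.2617, 0.3986, 0.3397]
t=5: π = [0.2614, 0.3972, 0.3414]
t=6: π = [0.2613, 0.3967, 0.3420]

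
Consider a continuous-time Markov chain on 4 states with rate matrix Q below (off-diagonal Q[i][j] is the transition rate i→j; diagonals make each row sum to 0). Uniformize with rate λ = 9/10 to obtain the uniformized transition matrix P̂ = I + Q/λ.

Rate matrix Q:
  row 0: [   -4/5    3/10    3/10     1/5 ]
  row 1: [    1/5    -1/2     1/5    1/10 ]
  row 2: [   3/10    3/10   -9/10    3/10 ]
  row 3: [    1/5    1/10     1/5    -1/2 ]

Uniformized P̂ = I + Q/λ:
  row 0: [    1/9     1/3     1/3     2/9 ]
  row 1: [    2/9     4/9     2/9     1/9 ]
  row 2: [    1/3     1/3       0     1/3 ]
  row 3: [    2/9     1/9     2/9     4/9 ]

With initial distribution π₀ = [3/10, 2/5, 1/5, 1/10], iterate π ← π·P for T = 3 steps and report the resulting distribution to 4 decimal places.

t=0: π = [0.3000, 0.4000, 0.2000, 0.1000]
t=1: π = [0.2111, 0.3556, 0.2111, 0.2222]
t=2: π = [0.2222, 0.3235, 0.1988, 0.2556]
t=3: π = [0.2196, 0.3125, 0.2027, 0.2652]

π = [0.2196, 0.3125, 0.2027, 0.2652]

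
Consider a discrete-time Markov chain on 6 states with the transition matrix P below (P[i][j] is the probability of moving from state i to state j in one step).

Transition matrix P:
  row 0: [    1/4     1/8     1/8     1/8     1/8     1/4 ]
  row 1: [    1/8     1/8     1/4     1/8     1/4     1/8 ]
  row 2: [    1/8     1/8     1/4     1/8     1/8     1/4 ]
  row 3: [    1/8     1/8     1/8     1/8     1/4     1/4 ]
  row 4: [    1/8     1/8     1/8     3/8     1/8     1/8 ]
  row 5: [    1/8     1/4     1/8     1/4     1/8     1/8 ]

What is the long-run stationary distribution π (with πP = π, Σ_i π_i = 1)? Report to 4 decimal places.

π = [0.1429, 0.1484, 0.1641, 0.1902, 0.1673, 0.1871]

Balance equations π_j = Σ_i π_i·P[i][j]:
  π_0 = 1/4·π_0 + 1/8·π_1 + 1/8·π_2 + 1/8·π_3 + 1/8·π_4 + 1/8·π_5
  π_1 = 1/8·π_0 + 1/8·π_1 + 1/8·π_2 + 1/8·π_3 + 1/8·π_4 + 1/4·π_5
  π_2 = 1/8·π_0 + 1/4·π_1 + 1/4·π_2 + 1/8·π_3 + 1/8·π_4 + 1/8·π_5
  π_3 = 1/8·π_0 + 1/8·π_1 + 1/8·π_2 + 1/8·π_3 + 3/8·π_4 + 1/4·π_5
  π_4 = 1/8·π_0 + 1/4·π_1 + 1/8·π_2 + 1/4·π_3 + 1/8·π_4 + 1/8·π_5
  normalize: π_0 + π_1 + π_2 + π_3 + π_4 + π_5 = 1
Solving the linear system gives exactly π = [1/7, 337/2271, 2608/15897, 144/757, 380/2271, 425/2271].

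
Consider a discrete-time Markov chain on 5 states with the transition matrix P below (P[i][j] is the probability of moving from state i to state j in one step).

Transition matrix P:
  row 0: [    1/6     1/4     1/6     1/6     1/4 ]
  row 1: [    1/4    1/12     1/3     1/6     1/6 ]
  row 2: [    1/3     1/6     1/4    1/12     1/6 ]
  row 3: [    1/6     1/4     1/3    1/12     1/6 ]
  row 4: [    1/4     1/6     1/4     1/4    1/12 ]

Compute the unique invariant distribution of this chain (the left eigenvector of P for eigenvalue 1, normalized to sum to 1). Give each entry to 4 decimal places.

Balance equations π_j = Σ_i π_i·P[i][j]:
  π_0 = 1/6·π_0 + 1/4·π_1 + 1/3·π_2 + 1/6·π_3 + 1/4·π_4
  π_1 = 1/4·π_0 + 1/12·π_1 + 1/6·π_2 + 1/4·π_3 + 1/6·π_4
  π_2 = 1/6·π_0 + 1/3·π_1 + 1/4·π_2 + 1/3·π_3 + 1/4·π_4
  π_3 = 1/6·π_0 + 1/6·π_1 + 1/12·π_2 + 1/12·π_3 + 1/4·π_4
  normalize: π_0 + π_1 + π_2 + π_3 + π_4 = 1
Solving the linear system gives exactly π = [6927/28952, 5315/28952, 7459/28952, 533/3619, 4987/28952].

π = [0.2393, 0.1836, 0.2576, 0.1473, 0.1723]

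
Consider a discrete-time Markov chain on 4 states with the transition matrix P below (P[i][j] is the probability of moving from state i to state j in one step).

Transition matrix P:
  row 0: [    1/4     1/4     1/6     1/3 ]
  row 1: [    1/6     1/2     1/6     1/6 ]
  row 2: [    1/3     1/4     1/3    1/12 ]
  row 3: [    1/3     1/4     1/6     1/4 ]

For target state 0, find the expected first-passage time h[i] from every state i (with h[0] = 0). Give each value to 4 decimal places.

First-step conditioning: h[0] = 0; for i ≠ 0, h[i] = 1 + Σ_k P[i][k]·h[k].
  h[1] = 1 + 1/2·h[1] + 1/6·h[2] + 1/6·h[3]
  h[2] = 1 + 1/4·h[1] + 1/3·h[2] + 1/12·h[3]
  h[3] = 1 + 1/4·h[1] + 1/6·h[2] + 1/4·h[3]
Solving the 3×3 linear system over states ≠ 0 gives exactly h = [0, 22/5, 18/5, 18/5] (h[0] = 0 is the target).

h = [0.0000, 4.4000, 3.6000, 3.6000]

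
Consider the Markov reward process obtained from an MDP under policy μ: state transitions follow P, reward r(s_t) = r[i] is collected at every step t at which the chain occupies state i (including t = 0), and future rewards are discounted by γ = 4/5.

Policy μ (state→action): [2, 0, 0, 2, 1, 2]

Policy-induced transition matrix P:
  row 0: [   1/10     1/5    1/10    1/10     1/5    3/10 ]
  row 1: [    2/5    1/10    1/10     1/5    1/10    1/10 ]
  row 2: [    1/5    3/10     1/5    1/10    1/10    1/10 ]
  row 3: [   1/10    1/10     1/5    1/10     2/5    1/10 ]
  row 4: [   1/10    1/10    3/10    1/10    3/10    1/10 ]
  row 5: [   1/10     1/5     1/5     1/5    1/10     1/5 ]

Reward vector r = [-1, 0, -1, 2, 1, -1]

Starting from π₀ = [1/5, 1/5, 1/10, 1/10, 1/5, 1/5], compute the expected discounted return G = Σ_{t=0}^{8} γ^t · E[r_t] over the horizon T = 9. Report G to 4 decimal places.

G = -0.2424

t=0: π = [0.2000, 0.2000, 0.1000, 0.1000, 0.2000, 0.2000], E[r] = -0.1000, γ^t·E[r] = -0.100000, running G = -0.100000
t=1: π = [0.1700, 0.1600, 0.1800, 0.1400, 0.1900, 0.1600], E[r] = -0.0400, γ^t·E[r] = -0.032000, running G = -0.132000
t=2: π = [0.1660, 0.1690, 0.1860, 0.1320, 0.1970, 0.1500], E[r] = -0.0410, γ^t·E[r] = -0.026240, running G = -0.158240
t=3: π = [0.1693, 0.1688, 0.1862, 0.1319, 0.1956, 0.1482], E[r] = -0.0443, γ^t·E[r] = -0.022682, running G = -0.180922
t=4: π = [0.1693, 0.1690, 0.1858, 0.1317, 0.1956, 0.1487], E[r] = -0.0447, γ^t·E[r] = -0.018297, running G = -0.199218
t=5: π = [0.1693, 0.1689, 0.1857, 0.1318, 0.1956, 0.1487], E[r] = -0.0446, γ^t·E[r] = -0.014626, running G = -0.213844
t=6: π = [0.1693, 0.1689, 0.1857, 0.1318, 0.1956, 0.1487], E[r] = -0.0446, γ^t·E[r] = -0.011696, running G = -0.225540
t=7: π = [0.1693, 0.1689, 0.1857, 0.1318, 0.1956, 0.1487], E[r] = -0.0446, γ^t·E[r] = -0.009356, running G = -0.234896
t=8: π = [0.1693, 0.1689, 0.1857, 0.1318, 0.1956, 0.1487], E[r] = -0.0446, γ^t·E[r] = -0.007485, running G = -0.242381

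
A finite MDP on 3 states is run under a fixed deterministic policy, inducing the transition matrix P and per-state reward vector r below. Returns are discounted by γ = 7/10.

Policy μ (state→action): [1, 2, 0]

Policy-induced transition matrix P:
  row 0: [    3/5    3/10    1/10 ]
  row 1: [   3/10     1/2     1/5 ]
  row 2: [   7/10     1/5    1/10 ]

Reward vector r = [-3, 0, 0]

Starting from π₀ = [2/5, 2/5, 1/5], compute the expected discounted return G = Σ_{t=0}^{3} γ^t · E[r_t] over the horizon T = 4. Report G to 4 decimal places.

G = -3.5147

t=0: π = [0.4000, 0.4000, 0.2000], E[r] = -1.2000, γ^t·E[r] = -1.200000, running G = -1.200000
t=1: π = [0.5000, 0.3600, 0.1400], E[r] = -1.5000, γ^t·E[r] = -1.050000, running G = -2.250000
t=2: π = [0.5060, 0.3580, 0.1360], E[r] = -1.5180, γ^t·E[r] = -0.743820, running G = -2.993820
t=3: π = [0.5062, 0.3580, 0.1358], E[r] = -1.5186, γ^t·E[r] = -0.520880, running G = -3.514700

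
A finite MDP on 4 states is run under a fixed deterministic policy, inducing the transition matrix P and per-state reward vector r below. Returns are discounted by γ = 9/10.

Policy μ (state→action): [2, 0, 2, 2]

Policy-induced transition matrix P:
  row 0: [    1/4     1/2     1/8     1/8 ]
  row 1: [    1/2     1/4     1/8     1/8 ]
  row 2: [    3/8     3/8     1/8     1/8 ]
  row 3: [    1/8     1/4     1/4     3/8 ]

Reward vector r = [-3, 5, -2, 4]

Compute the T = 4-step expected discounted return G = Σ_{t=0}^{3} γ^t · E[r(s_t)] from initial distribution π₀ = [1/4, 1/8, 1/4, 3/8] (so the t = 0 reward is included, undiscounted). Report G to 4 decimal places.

G = 3.9225

t=0: π = [0.2500, 0.1250, 0.2500, 0.3750], E[r] = 0.8750, γ^t·E[r] = 0.875000, running G = 0.875000
t=1: π = [0.2656, 0.3438, 0.1719, 0.2188], E[r] = 1.4531, γ^t·E[r] = 1.307813, running G = 2.182813
t=2: π = [0.3301, 0.3379, 0.1523, 0.1797], E[r] = 1.1133, γ^t·E[r] = 0.901758, running G = 3.084570
t=3: π = [0.3311, 0.3516, 0.1475, 0.1699], E[r] = 1.1494, γ^t·E[r] = 0.837923, running G = 3.922493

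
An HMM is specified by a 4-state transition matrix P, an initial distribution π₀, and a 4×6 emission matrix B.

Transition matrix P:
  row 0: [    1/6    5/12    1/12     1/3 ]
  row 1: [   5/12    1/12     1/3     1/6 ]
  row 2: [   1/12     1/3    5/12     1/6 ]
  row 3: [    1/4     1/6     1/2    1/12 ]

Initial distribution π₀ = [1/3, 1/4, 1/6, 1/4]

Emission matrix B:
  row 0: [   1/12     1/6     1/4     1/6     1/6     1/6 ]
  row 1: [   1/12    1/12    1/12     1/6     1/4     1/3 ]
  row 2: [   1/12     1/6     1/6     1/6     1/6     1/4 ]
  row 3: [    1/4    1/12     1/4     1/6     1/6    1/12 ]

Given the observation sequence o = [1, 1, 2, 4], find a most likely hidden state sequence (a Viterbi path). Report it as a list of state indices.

t=0: δ = [5.556e-02, 2.083e-02, 2.778e-02, 2.083e-02]  (obs o_0=1)
t=1: δ = [1.543e-03, 1.929e-03, 1.929e-03, 1.543e-03]  ψ = [0, 0, 2, 0]  (obs o_1=1)
t=2: δ = [2.009e-04, 5.358e-05, 1.340e-04, 1.286e-04]  ψ = [1, 0, 2, 0]  (obs o_2=2)
t=3: δ = [5.582e-06, 2.093e-05, 1.072e-05, 1.116e-05]  ψ = [0, 0, 3, 0]  (obs o_3=4)
backtrack: best end state = 1; path = [0, 1, 0, 1]

path = [0, 1, 0, 1]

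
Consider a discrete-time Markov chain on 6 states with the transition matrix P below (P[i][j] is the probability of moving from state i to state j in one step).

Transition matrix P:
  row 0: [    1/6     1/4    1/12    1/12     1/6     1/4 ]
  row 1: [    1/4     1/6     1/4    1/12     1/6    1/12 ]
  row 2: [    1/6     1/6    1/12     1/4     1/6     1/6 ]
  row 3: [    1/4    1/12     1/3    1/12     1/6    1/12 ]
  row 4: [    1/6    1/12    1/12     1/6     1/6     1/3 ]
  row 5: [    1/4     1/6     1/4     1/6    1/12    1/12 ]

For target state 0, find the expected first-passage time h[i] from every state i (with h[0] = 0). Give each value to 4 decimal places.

First-step conditioning: h[0] = 0; for i ≠ 0, h[i] = 1 + Σ_k P[i][k]·h[k].
  h[1] = 1 + 1/6·h[1] + 1/4·h[2] + 1/12·h[3] + 1/6·h[4] + 1/12·h[5]
  h[2] = 1 + 1/6·h[1] + 1/12·h[2] + 1/4·h[3] + 1/6·h[4] + 1/6·h[5]
  h[3] = 1 + 1/12·h[1] + 1/3·h[2] + 1/12·h[3] + 1/6·h[4] + 1/12·h[5]
  h[4] = 1 + 1/12·h[1] + 1/12·h[2] + 1/6·h[3] + 1/6·h[4] + 1/3·h[5]
  h[5] = 1 + 1/6·h[1] + 1/4·h[2] + 1/6·h[3] + 1/12·h[4] + 1/12·h[5]
Solving the 5×5 linear system over states ≠ 0 gives exactly h = [0, 146202/32197, 156714/32197, 147078/32197, 156510/32197, 145416/32197] (h[0] = 0 is the target).

h = [0.0000, 4.5409, 4.8673, 4.5681, 4.8610, 4.5164]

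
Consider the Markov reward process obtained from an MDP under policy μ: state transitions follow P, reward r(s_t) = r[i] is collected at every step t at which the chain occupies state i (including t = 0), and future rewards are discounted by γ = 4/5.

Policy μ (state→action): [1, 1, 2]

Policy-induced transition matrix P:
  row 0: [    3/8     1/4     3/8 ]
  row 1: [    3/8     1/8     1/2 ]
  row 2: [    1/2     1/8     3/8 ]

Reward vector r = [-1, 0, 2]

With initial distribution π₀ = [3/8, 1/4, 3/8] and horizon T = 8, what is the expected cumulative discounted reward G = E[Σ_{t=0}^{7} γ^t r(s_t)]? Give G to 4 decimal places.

G = 1.5591

t=0: π = [0.3750, 0.2500, 0.3750], E[r] = 0.3750, γ^t·E[r] = 0.375000, running G = 0.375000
t=1: π = [0.4219, 0.1719, 0.4063], E[r] = 0.3906, γ^t·E[r] = 0.312500, running G = 0.687500
t=2: π = [0.4258, 0.1777, 0.3965], E[r] = 0.3672, γ^t·E[r] = 0.235000, running G = 0.922500
t=3: π = [0.4246, 0.1782, 0.3972], E[r] = 0.3699, γ^t·E[r] = 0.189375, running G = 1.111875
t=4: π = [0.4247, 0.1781, 0.3973], E[r] = 0.3699, γ^t·E[r] = 0.151513, running G = 1.263388
t=5: π = [0.4247, 0.1781, 0.3973], E[r] = 0.3699, γ^t·E[r] = 0.121195, running G = 1.384583
t=6: π = [0.4247, 0.1781, 0.3973], E[r] = 0.3699, γ^t·E[r] = 0.096957, running G = 1.481540
t=7: π = [0.4247, 0.1781, 0.3973], E[r] = 0.3699, γ^t·E[r] = 0.077566, running G = 1.559106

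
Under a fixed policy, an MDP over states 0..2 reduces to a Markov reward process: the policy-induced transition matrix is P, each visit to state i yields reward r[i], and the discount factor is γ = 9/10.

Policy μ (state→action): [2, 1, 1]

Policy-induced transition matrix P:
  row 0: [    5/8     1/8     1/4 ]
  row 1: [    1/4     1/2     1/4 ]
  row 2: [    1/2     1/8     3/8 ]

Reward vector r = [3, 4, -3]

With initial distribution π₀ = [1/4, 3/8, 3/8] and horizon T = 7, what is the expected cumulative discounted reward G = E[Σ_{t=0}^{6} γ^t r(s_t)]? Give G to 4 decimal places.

G = 7.4114

t=0: π = [0.2500, 0.3750, 0.3750], E[r] = 1.1250, γ^t·E[r] = 1.125000, running G = 1.125000
t=1: π = [0.4375, 0.2656, 0.2969], E[r] = 1.4844, γ^t·E[r] = 1.335938, running G = 2.460938
t=2: π = [0.4883, 0.2246, 0.2871], E[r] = 1.5020, γ^t·E[r] = 1.216582, running G = 3.677520
t=3: π = [0.5049, 0.2092, 0.2859], E[r] = 1.4939, γ^t·E[r] = 1.089051, running G = 4.766570
t=4: π = [0.5108, 0.2035, 0.2857], E[r] = 1.4890, γ^t·E[r] = 0.976962, running G = 5.743532
t=5: π = [0.5130, 0.2013, 0.2857], E[r] = 1.4870, γ^t·E[r] = 0.878056, running G = 6.621588
t=6: π = [0.5138, 0.2005, 0.2857], E[r] = 1.4862, γ^t·E[r] = 0.789827, running G = 7.411415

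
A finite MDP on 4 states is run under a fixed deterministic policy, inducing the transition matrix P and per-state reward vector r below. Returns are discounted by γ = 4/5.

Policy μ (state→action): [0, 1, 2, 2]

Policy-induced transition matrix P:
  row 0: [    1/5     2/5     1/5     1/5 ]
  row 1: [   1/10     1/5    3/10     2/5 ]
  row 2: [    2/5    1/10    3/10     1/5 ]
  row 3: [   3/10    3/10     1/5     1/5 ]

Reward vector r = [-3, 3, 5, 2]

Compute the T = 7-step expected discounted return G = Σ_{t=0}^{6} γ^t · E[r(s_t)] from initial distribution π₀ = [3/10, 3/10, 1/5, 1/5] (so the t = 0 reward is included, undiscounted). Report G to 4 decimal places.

t=0: π = [0.3000, 0.3000, 0.2000, 0.2000], E[r] = 1.4000, γ^t·E[r] = 1.400000, running G = 1.400000
t=1: π = [0.2300, 0.2600, 0.2500, 0.2600], E[r] = 1.8600, γ^t·E[r] = 1.488000, running G = 2.888000
t=2: π = [0.2500, 0.2470, 0.2510, 0.2520], E[r] = 1.7500, γ^t·E[r] = 1.120000, running G = 4.008000
t=3: π = [0.2507, 0.2501, 0.2498, 0.2494], E[r] = 1.7460, γ^t·E[r] = 0.893952, running G = 4.901952
t=4: π = [0.2499, 0.2501, 0.2500, 0.2500], E[r] = 1.7506, γ^t·E[r] = 0.717054, running G = 5.619006
t=5: π = [0.2500, 0.2500, 0.2500, 0.2500], E[r] = 1.7501, γ^t·E[r] = 0.573459, running G = 6.192465
t=6: π = [0.2500, 0.2500, 0.2500, 0.2500], E[r] = 1.7500, γ^t·E[r] = 0.458744, running G = 6.651208

G = 6.6512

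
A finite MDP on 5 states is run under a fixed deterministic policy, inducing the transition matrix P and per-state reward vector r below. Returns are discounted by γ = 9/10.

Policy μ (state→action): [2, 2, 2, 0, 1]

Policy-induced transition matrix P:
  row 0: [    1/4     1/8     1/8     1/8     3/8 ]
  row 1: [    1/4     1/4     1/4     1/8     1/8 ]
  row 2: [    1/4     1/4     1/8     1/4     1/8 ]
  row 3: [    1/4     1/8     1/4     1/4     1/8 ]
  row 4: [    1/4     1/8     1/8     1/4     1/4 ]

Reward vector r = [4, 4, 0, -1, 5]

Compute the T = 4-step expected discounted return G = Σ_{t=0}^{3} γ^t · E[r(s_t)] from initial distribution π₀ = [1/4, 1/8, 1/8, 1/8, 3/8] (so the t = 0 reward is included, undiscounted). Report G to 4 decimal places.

t=0: π = [0.2500, 0.1250, 0.1250, 0.1250, 0.3750], E[r] = 3.2500, γ^t·E[r] = 3.250000, running G = 3.250000
t=1: π = [0.2500, 0.1563, 0.1563, 0.2031, 0.2344], E[r] = 2.5938, γ^t·E[r] = 2.334375, running G = 5.584375
t=2: π = [0.2500, 0.1641, 0.1699, 0.1992, 0.2168], E[r] = 2.5410, γ^t·E[r] = 2.058223, running G = 7.642598
t=3: π = [0.2500, 0.1667, 0.1704, 0.1982, 0.2146], E[r] = 2.5417, γ^t·E[r] = 1.852934, running G = 9.495532

G = 9.4955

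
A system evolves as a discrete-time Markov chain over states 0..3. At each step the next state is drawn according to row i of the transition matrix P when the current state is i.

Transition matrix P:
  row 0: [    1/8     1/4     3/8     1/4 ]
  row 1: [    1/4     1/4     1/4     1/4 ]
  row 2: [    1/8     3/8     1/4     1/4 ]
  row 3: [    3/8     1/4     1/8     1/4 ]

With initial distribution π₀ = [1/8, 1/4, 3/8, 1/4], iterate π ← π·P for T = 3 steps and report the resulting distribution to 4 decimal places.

t=0: π = [0.1250, 0.2500, 0.3750, 0.2500]
t=1: π = [0.2188, 0.2969, 0.2344, 0.2500]
t=2: π = [0.2246, 0.2793, 0.2461, 0.2500]
t=3: π = [0.2224, 0.2808, 0.2468, 0.2500]

π = [0.2224, 0.2808, 0.2468, 0.2500]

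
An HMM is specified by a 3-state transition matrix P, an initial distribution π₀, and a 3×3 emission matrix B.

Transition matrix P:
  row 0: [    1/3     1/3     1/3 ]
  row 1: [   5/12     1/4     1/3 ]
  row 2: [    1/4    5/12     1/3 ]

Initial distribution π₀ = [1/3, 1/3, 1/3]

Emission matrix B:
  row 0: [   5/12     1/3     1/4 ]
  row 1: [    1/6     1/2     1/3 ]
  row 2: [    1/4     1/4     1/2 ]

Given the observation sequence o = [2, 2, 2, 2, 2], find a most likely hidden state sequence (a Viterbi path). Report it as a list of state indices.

path = [2, 2, 2, 2, 2]

t=0: δ = [8.333e-02, 1.111e-01, 1.667e-01]  (obs o_0=2)
t=1: δ = [1.157e-02, 2.315e-02, 2.778e-02]  ψ = [1, 2, 2]  (obs o_1=2)
t=2: δ = [2.411e-03, 3.858e-03, 4.630e-03]  ψ = [1, 2, 2]  (obs o_2=2)
t=3: δ = [4.019e-04, 6.430e-04, 7.716e-04]  ψ = [1, 2, 2]  (obs o_3=2)
t=4: δ = [6.698e-05, 1.072e-04, 1.286e-04]  ψ = [1, 2, 2]  (obs o_4=2)
backtrack: best end state = 2; path = [2, 2, 2, 2, 2]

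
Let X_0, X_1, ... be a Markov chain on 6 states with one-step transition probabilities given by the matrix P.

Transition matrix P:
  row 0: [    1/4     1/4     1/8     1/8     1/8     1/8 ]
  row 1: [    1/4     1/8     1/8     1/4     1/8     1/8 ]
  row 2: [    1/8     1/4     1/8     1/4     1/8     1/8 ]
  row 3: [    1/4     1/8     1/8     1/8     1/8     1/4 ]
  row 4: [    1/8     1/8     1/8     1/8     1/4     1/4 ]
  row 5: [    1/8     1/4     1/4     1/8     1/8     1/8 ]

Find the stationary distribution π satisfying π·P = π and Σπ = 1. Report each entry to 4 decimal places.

π = [0.1935, 0.1878, 0.1455, 0.1667, 0.1429, 0.1637]

Balance equations π_j = Σ_i π_i·P[i][j]:
  π_0 = 1/4·π_0 + 1/4·π_1 + 1/8·π_2 + 1/4·π_3 + 1/8·π_4 + 1/8·π_5
  π_1 = 1/4·π_0 + 1/8·π_1 + 1/4·π_2 + 1/8·π_3 + 1/8·π_4 + 1/4·π_5
  π_2 = 1/8·π_0 + 1/8·π_1 + 1/8·π_2 + 1/8·π_3 + 1/8·π_4 + 1/4·π_5
  π_3 = 1/8·π_0 + 1/4·π_1 + 1/4·π_2 + 1/8·π_3 + 1/8·π_4 + 1/8·π_5
  π_4 = 1/8·π_0 + 1/8·π_1 + 1/8·π_2 + 1/8·π_3 + 1/4·π_4 + 1/8·π_5
  normalize: π_0 + π_1 + π_2 + π_3 + π_4 + π_5 = 1
Solving the linear system gives exactly π = [6316/32641, 6131/32641, 4748/32641, 5440/32641, 1/7, 5343/32641].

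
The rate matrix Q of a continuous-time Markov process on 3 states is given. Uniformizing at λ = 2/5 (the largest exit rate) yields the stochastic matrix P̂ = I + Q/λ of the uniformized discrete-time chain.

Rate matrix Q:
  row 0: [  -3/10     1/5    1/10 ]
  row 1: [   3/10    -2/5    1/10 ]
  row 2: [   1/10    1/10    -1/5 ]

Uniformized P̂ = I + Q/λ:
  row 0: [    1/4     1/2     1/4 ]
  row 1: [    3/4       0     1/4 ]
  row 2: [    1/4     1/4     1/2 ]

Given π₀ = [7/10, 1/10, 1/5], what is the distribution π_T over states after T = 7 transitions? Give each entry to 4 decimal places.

π = [0.3872, 0.2795, 0.3333]

t=0: π = [0.7000, 0.1000, 0.2000]
t=1: π = [0.3000, 0.4000, 0.3000]
t=2: π = [0.4500, 0.2250, 0.3250]
t=3: π = [0.3625, 0.3063, 0.3313]
t=4: π = [0.4031, 0.2641, 0.3328]
t=5: π = [0.3820, 0.2848, 0.3332]
t=6: π = [0.3924, 0.2743, 0.3333]
t=7: π = [0.3872, 0.2795, 0.3333]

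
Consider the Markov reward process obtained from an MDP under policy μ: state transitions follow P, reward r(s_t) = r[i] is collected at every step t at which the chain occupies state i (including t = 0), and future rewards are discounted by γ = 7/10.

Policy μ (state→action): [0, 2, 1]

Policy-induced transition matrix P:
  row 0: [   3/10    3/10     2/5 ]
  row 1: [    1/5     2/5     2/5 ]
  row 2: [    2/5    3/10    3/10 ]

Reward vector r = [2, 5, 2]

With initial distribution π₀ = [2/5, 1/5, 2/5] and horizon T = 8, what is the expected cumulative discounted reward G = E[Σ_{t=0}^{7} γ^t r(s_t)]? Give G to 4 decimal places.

t=0: π = [0.4000, 0.2000, 0.4000], E[r] = 2.6000, γ^t·E[r] = 2.600000, running G = 2.600000
t=1: π = [0.3200, 0.3200, 0.3600], E[r] = 2.9600, γ^t·E[r] = 2.072000, running G = 4.672000
t=2: π = [0.3040, 0.3320, 0.3640], E[r] = 2.9960, γ^t·E[r] = 1.468040, running G = 6.140040
t=3: π = [0.3032, 0.3332, 0.3636], E[r] = 2.9996, γ^t·E[r] = 1.028863, running G = 7.168903
t=4: π = [0.3030, 0.3333, 0.3636], E[r] = 3.0000, γ^t·E[r] = 0.720290, running G = 7.889193
t=5: π = [0.3030, 0.3333, 0.3636], E[r] = 3.0000, γ^t·E[r] = 0.504209, running G = 8.393403
t=6: π = [0.3030, 0.3333, 0.3636], E[r] = 3.0000, γ^t·E[r] = 0.352947, running G = 8.746349
t=7: π = [0.3030, 0.3333, 0.3636], E[r] = 3.0000, γ^t·E[r] = 0.247063, running G = 8.993412

G = 8.9934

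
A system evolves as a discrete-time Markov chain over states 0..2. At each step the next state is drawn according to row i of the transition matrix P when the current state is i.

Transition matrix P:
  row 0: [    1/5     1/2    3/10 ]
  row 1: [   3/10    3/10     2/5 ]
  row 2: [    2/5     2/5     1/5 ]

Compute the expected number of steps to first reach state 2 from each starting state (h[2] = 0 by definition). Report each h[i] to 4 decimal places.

h = [2.9268, 2.6829, 0.0000]

First-step conditioning: h[2] = 0; for i ≠ 2, h[i] = 1 + Σ_k P[i][k]·h[k].
  h[0] = 1 + 1/5·h[0] + 1/2·h[1]
  h[1] = 1 + 3/10·h[0] + 3/10·h[1]
Solving the 2×2 linear system over states ≠ 2 gives exactly h = [120/41, 110/41, 0] (h[2] = 0 is the target).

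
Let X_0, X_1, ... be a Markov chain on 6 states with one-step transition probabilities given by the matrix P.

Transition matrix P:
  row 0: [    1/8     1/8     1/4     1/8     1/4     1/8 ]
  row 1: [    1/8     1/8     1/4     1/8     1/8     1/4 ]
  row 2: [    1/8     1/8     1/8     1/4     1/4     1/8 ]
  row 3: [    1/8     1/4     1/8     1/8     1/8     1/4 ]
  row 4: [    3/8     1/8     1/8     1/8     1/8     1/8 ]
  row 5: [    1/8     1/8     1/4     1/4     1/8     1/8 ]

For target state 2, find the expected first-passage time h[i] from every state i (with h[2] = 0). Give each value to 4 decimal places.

First-step conditioning: h[2] = 0; for i ≠ 2, h[i] = 1 + Σ_k P[i][k]·h[k].
  h[0] = 1 + 1/8·h[0] + 1/8·h[1] + 1/8·h[3] + 1/4·h[4] + 1/8·h[5]
  h[1] = 1 + 1/8·h[0] + 1/8·h[1] + 1/8·h[3] + 1/8·h[4] + 1/4·h[5]
  h[3] = 1 + 1/8·h[0] + 1/4·h[1] + 1/8·h[3] + 1/8·h[4] + 1/4·h[5]
  h[4] = 1 + 3/8·h[0] + 1/8·h[1] + 1/8·h[3] + 1/8·h[4] + 1/8·h[5]
  h[5] = 1 + 1/8·h[0] + 1/8·h[1] + 1/4·h[3] + 1/8·h[4] + 1/8·h[5]
Solving the 5×5 linear system over states ≠ 2 gives exactly h = [12072/2539, 11904/2539, 0, 13392/2539, 40240/7617, 36208/7617] (h[2] = 0 is the target).

h = [4.7546, 4.6885, 0.0000, 5.2745, 5.2829, 4.7536]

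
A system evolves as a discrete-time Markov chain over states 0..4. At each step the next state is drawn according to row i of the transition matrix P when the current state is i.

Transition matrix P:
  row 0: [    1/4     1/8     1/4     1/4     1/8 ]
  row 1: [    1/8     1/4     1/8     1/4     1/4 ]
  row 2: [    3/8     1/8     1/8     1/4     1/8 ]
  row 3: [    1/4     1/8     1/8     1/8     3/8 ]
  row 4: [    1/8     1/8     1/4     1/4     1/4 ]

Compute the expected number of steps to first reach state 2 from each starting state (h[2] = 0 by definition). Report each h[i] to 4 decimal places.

First-step conditioning: h[2] = 0; for i ≠ 2, h[i] = 1 + Σ_k P[i][k]·h[k].
  h[0] = 1 + 1/4·h[0] + 1/8·h[1] + 1/4·h[3] + 1/8·h[4]
  h[1] = 1 + 1/8·h[0] + 1/4·h[1] + 1/4·h[3] + 1/4·h[4]
  h[3] = 1 + 1/4·h[0] + 1/8·h[1] + 1/8·h[3] + 3/8·h[4]
  h[4] = 1 + 1/8·h[0] + 1/8·h[1] + 1/4·h[3] + 1/4·h[4]
Solving the 4×4 linear system over states ≠ 2 gives exactly h = [504/103, 576/103, 0, 560/103, 504/103] (h[2] = 0 is the target).

h = [4.8932, 5.5922, 0.0000, 5.4369, 4.8932]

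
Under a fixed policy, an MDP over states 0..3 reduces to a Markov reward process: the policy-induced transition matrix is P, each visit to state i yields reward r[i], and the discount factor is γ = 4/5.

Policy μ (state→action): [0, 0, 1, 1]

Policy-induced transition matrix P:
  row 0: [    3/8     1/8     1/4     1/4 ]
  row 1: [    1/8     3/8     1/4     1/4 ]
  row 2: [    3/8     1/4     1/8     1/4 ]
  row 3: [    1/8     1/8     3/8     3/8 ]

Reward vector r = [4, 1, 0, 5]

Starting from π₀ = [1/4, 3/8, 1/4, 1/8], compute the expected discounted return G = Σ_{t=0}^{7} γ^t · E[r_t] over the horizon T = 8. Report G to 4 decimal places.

t=0: π = [0.2500, 0.3750, 0.2500, 0.1250], E[r] = 2.0000, γ^t·E[r] = 2.000000, running G = 2.000000
t=1: π = [0.2500, 0.2500, 0.2344, 0.2656], E[r] = 2.5781, γ^t·E[r] = 2.062500, running G = 4.062500
t=2: π = [0.2461, 0.2168, 0.2539, 0.2832], E[r] = 2.6172, γ^t·E[r] = 1.675000, running G = 5.737500
t=3: π = [0.2500, 0.2109, 0.2537, 0.2854], E[r] = 2.6379, γ^t·E[r] = 1.350625, running G = 7.088125
t=4: π = [0.2509, 0.2094, 0.2540, 0.2857], E[r] = 2.6415, γ^t·E[r] = 1.081950, running G = 8.170075
t=5: π = [0.2512, 0.2091, 0.2540, 0.2857], E[r] = 2.6425, γ^t·E[r] = 0.865906, running G = 9.035981
t=6: π = [0.2513, 0.2090, 0.2540, 0.2857], E[r] = 2.6428, γ^t·E[r] = 0.692788, running G = 9.728769
t=7: π = [0.2513, 0.2090, 0.2540, 0.2857], E[r] = 2.6428, γ^t·E[r] = 0.554243, running G = 10.283012

G = 10.2830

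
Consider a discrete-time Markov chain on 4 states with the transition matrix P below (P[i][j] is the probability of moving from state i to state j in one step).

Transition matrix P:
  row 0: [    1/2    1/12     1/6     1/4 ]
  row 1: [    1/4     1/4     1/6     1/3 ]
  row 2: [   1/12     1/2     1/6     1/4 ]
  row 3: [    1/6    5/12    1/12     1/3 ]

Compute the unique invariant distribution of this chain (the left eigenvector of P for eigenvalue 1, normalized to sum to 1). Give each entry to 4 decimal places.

Balance equations π_j = Σ_i π_i·P[i][j]:
  π_0 = 1/2·π_0 + 1/4·π_1 + 1/12·π_2 + 1/6·π_3
  π_1 = 1/12·π_0 + 1/4·π_1 + 1/2·π_2 + 5/12·π_3
  π_2 = 1/6·π_0 + 1/6·π_1 + 1/6·π_2 + 1/12·π_3
  normalize: π_0 + π_1 + π_2 + π_3 = 1
Solving the linear system gives exactly π = [343/1277, 371/1277, 181/1277, 382/1277].

π = [0.2686, 0.2905, 0.1417, 0.2991]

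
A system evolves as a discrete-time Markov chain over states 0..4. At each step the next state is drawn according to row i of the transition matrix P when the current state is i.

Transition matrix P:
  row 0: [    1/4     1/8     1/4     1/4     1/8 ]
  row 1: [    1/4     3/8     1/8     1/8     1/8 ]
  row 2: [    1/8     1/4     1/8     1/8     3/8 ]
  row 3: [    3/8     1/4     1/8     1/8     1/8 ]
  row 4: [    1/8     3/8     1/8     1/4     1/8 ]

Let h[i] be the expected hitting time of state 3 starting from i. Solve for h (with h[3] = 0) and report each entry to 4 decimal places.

h = [5.0879, 5.8243, 5.7573, 0.0000, 5.1883]

First-step conditioning: h[3] = 0; for i ≠ 3, h[i] = 1 + Σ_k P[i][k]·h[k].
  h[0] = 1 + 1/4·h[0] + 1/8·h[1] + 1/4·h[2] + 1/8·h[4]
  h[1] = 1 + 1/4·h[0] + 3/8·h[1] + 1/8·h[2] + 1/8·h[4]
  h[2] = 1 + 1/8·h[0] + 1/4·h[1] + 1/8·h[2] + 3/8·h[4]
  h[4] = 1 + 1/8·h[0] + 3/8·h[1] + 1/8·h[2] + 1/8·h[4]
Solving the 4×4 linear system over states ≠ 3 gives exactly h = [1216/239, 1392/239, 1376/239, 0, 1240/239] (h[3] = 0 is the target).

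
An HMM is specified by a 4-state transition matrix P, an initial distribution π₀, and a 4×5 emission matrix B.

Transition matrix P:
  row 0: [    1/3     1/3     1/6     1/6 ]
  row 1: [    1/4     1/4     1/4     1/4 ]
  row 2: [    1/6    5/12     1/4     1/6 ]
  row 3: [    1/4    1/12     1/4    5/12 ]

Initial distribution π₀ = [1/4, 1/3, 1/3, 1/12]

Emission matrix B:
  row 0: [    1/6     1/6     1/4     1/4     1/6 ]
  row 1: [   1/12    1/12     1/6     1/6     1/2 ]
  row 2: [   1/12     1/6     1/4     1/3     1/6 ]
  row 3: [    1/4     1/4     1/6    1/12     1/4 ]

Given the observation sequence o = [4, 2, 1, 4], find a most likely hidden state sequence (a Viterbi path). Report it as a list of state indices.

t=0: δ = [4.167e-02, 1.667e-01, 5.556e-02, 2.083e-02]  (obs o_0=4)
t=1: δ = [1.042e-02, 6.944e-03, 1.042e-02, 6.944e-03]  ψ = [1, 1, 1, 1]  (obs o_1=2)
t=2: δ = [5.787e-04, 3.617e-04, 4.340e-04, 7.234e-04]  ψ = [0, 2, 2, 3]  (obs o_2=1)
t=3: δ = [3.215e-05, 9.645e-05, 3.014e-05, 7.535e-05]  ψ = [0, 0, 3, 3]  (obs o_3=4)
backtrack: best end state = 1; path = [1, 0, 0, 1]

path = [1, 0, 0, 1]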